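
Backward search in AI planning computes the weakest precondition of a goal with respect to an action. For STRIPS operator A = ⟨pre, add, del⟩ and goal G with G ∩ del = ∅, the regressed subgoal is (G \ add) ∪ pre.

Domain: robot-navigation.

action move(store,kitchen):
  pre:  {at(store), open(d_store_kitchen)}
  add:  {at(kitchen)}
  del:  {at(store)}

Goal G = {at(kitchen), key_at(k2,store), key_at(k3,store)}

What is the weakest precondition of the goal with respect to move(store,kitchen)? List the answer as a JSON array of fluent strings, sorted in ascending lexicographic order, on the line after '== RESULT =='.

Regress:
  G ∩ del = {}  (empty — regression defined)
  G \ add = {at(kitchen), key_at(k2,store), key_at(k3,store)} \ {at(kitchen)} = {key_at(k2,store), key_at(k3,store)}
  ∪ pre   = {key_at(k2,store), key_at(k3,store)} ∪ {at(store), open(d_store_kitchen)}
          = {at(store), key_at(k2,store), key_at(k3,store), open(d_store_kitchen)}

== RESULT ==
["at(store)", "key_at(k2,store)", "key_at(k3,store)", "open(d_store_kitchen)"]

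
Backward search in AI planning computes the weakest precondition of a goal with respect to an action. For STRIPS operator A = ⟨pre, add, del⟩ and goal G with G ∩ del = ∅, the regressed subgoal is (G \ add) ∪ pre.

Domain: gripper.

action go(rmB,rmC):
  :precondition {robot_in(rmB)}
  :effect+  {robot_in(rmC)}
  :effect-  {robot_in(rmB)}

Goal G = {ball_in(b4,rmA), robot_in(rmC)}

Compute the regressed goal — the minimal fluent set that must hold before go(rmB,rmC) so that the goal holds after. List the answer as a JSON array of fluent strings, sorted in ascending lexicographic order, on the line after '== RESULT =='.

Compute (G \ add) ∪ pre:
  G ∩ del = {}  (empty — regression defined)
  G \ add = {ball_in(b4,rmA), robot_in(rmC)} \ {robot_in(rmC)} = {ball_in(b4,rmA)}
  ∪ pre   = {ball_in(b4,rmA)} ∪ {robot_in(rmB)}
          = {ball_in(b4,rmA), robot_in(rmB)}

== RESULT ==
["ball_in(b4,rmA)", "robot_in(rmB)"]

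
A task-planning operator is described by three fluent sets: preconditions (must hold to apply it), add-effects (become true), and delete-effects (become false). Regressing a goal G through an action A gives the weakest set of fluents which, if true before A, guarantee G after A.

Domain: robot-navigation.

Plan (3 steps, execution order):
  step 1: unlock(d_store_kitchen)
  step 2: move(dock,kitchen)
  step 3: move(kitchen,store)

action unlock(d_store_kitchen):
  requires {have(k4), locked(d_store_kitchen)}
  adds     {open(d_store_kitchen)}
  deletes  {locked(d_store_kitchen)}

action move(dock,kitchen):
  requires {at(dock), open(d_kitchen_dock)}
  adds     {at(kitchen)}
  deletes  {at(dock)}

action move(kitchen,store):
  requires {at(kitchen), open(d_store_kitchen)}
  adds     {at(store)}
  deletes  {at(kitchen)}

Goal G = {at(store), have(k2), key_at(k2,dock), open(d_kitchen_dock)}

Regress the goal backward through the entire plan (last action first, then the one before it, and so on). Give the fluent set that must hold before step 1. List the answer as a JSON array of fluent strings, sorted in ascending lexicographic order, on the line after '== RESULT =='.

Work backward from the goal:
  through step 3 (move(kitchen,store)): drop {at(store)}, keep {have(k2), key_at(k2,dock), open(d_kitchen_dock)}, require {at(kitchen), open(d_store_kitchen)}
    → {at(kitchen), have(k2), key_at(k2,dock), open(d_kitchen_dock), open(d_store_kitchen)}
  through step 2 (move(dock,kitchen)): drop {at(kitchen)}, keep {have(k2), key_at(k2,dock), open(d_kitchen_dock), open(d_store_kitchen)}, require {at(dock), open(d_kitchen_dock)}
    → {at(dock), have(k2), key_at(k2,dock), open(d_kitchen_dock), open(d_store_kitchen)}
  through step 1 (unlock(d_store_kitchen)): drop {open(d_store_kitchen)}, keep {at(dock), have(k2), key_at(k2,dock), open(d_kitchen_dock)}, require {have(k4), locked(d_store_kitchen)}
    → {at(dock), have(k2), have(k4), key_at(k2,dock), locked(d_store_kitchen), open(d_kitchen_dock)}

== RESULT ==
["at(dock)", "have(k2)", "have(k4)", "key_at(k2,dock)", "locked(d_store_kitchen)", "open(d_kitchen_dock)"]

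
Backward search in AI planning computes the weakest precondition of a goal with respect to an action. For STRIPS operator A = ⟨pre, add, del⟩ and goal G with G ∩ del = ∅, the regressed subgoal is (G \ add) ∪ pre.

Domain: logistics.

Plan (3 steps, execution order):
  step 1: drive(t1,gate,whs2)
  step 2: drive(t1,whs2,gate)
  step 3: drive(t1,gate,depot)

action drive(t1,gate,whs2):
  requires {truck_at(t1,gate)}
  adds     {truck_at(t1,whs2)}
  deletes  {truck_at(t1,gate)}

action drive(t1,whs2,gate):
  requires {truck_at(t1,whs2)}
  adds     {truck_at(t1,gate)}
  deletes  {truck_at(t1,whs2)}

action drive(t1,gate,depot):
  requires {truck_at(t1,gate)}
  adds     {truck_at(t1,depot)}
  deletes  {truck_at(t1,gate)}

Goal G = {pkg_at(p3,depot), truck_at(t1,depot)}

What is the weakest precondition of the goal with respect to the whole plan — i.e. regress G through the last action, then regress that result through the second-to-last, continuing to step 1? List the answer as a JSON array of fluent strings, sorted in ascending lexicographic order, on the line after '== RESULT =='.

Work backward from the goal:
  through step 3 (drive(t1,gate,depot)): drop {truck_at(t1,depot)}, keep {pkg_at(p3,depot)}, require {truck_at(t1,gate)}
    → {pkg_at(p3,depot), truck_at(t1,gate)}
  through step 2 (drive(t1,whs2,gate)): drop {truck_at(t1,gate)}, keep {pkg_at(p3,depot)}, require {truck_at(t1,whs2)}
    → {pkg_at(p3,depot), truck_at(t1,whs2)}
  through step 1 (drive(t1,gate,whs2)): drop {truck_at(t1,whs2)}, keep {pkg_at(p3,depot)}, require {truck_at(t1,gate)}
    → {pkg_at(p3,depot), truck_at(t1,gate)}

== RESULT ==
["pkg_at(p3,depot)", "truck_at(t1,gate)"]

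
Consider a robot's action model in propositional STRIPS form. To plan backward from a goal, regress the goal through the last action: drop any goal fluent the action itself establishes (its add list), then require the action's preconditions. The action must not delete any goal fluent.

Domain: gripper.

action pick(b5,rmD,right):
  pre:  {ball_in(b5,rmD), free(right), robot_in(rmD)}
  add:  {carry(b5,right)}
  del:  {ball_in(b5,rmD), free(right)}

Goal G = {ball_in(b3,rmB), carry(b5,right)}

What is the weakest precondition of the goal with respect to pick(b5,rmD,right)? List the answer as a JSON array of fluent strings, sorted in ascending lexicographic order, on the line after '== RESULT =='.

Compute (G \ add) ∪ pre:
  G ∩ del = {}  (empty — regression defined)
  G \ add = {ball_in(b3,rmB), carry(b5,right)} \ {carry(b5,right)} = {ball_in(b3,rmB)}
  ∪ pre   = {ball_in(b3,rmB)} ∪ {ball_in(b5,rmD), free(right), robot_in(rmD)}
          = {ball_in(b3,rmB), ball_in(b5,rmD), free(right), robot_in(rmD)}

== RESULT ==
["ball_in(b3,rmB)", "ball_in(b5,rmD)", "free(right)", "robot_in(rmD)"]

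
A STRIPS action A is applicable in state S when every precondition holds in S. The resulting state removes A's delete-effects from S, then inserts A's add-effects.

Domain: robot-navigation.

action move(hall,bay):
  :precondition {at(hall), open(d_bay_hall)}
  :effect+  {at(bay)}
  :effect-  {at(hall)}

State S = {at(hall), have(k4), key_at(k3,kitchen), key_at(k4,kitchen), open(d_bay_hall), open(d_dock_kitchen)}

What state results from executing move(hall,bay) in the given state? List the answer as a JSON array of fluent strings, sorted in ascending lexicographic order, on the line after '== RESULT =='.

Compute (S \ del) ∪ add:
  pre ⊆ S: {at(hall), open(d_bay_hall)} ⊆ S  — applicable
  S \ del = {have(k4), key_at(k3,kitchen), key_at(k4,kitchen), open(d_bay_hall), open(d_dock_kitchen)}
  ∪ add   = {at(bay), have(k4), key_at(k3,kitchen), key_at(k4,kitchen), open(d_bay_hall), open(d_dock_kitchen)}

== RESULT ==
["at(bay)", "have(k4)", "key_at(k3,kitchen)", "key_at(k4,kitchen)", "open(d_bay_hall)", "open(d_dock_kitchen)"]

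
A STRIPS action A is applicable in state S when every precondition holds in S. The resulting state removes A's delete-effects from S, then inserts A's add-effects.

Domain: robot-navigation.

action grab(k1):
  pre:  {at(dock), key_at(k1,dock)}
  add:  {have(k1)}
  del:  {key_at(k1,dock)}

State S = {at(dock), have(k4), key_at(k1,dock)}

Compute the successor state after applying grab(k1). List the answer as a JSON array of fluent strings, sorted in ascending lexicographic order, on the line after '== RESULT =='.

Compute (S \ del) ∪ add:
  pre ⊆ S: {at(dock), key_at(k1,dock)} ⊆ S  — applicable
  S \ del = {at(dock), have(k4)}
  ∪ add   = {at(dock), have(k1), have(k4)}

== RESULT ==
["at(dock)", "have(k1)", "have(k4)"]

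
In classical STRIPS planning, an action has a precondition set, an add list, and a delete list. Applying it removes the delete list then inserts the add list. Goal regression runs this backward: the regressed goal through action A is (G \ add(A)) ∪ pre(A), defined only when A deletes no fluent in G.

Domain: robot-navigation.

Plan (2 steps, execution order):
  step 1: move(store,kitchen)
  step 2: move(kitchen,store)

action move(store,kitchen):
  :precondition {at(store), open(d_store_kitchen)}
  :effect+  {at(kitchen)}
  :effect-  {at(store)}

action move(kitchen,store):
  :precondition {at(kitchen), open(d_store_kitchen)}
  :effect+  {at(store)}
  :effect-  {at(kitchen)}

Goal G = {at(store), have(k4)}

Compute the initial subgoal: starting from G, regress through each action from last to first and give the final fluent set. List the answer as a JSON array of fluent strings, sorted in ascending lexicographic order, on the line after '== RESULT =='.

Work backward from the goal:
  through step 2 (move(kitchen,store)): drop {at(store)}, keep {have(k4)}, require {at(kitchen), open(d_store_kitchen)}
    → {at(kitchen), have(k4), open(d_store_kitchen)}
  through step 1 (move(store,kitchen)): drop {at(kitchen)}, keep {have(k4), open(d_store_kitchen)}, require {at(store), open(d_store_kitchen)}
    → {at(store), have(k4), open(d_store_kitchen)}

== RESULT ==
["at(store)", "have(k4)", "open(d_store_kitchen)"]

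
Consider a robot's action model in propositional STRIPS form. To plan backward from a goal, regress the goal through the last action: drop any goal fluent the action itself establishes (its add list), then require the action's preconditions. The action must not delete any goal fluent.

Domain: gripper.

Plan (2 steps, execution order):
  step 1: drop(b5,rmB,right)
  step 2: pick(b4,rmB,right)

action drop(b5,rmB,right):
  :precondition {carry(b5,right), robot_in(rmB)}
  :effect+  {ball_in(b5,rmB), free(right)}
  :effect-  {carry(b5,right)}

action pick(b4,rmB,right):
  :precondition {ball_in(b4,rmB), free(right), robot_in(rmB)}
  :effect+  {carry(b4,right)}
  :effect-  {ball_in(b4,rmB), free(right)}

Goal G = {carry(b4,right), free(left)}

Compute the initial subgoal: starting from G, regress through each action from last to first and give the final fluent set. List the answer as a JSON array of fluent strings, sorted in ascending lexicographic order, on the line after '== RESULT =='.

Regress step by step:
  through step 2 (pick(b4,rmB,right)): drop {carry(b4,right)}, keep {free(left)}, require {ball_in(b4,rmB), free(right), robot_in(rmB)}
    → {ball_in(b4,rmB), free(left), free(right), robot_in(rmB)}
  through step 1 (drop(b5,rmB,right)): drop {free(right)}, keep {ball_in(b4,rmB), free(left), robot_in(rmB)}, require {carry(b5,right), robot_in(rmB)}
    → {ball_in(b4,rmB), carry(b5,right), free(left), robot_in(rmB)}

== RESULT ==
["ball_in(b4,rmB)", "carry(b5,right)", "free(left)", "robot_in(rmB)"]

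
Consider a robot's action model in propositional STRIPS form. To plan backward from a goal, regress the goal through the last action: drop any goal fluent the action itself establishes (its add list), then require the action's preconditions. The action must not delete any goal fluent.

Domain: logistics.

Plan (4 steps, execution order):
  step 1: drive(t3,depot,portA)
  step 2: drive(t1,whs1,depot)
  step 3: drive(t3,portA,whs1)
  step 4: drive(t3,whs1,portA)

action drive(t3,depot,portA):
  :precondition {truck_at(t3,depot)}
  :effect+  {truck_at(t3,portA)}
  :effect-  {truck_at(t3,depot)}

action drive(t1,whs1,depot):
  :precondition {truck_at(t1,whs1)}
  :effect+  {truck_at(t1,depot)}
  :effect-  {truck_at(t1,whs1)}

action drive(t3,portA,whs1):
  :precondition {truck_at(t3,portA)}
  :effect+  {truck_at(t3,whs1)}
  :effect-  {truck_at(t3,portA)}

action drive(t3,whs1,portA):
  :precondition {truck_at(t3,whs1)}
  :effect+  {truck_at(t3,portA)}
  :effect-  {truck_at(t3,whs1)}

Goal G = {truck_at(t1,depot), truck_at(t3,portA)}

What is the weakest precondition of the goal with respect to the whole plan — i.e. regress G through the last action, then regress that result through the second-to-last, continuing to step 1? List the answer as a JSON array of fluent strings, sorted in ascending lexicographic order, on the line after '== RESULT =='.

Regress step by step:
  through step 4 (drive(t3,whs1,portA)): drop {truck_at(t3,portA)}, keep {truck_at(t1,depot)}, require {truck_at(t3,whs1)}
    → {truck_at(t1,depot), truck_at(t3,whs1)}
  through step 3 (drive(t3,portA,whs1)): drop {truck_at(t3,whs1)}, keep {truck_at(t1,depot)}, require {truck_at(t3,portA)}
    → {truck_at(t1,depot), truck_at(t3,portA)}
  through step 2 (drive(t1,whs1,depot)): drop {truck_at(t1,depot)}, keep {truck_at(t3,portA)}, require {truck_at(t1,whs1)}
    → {truck_at(t1,whs1), truck_at(t3,portA)}
  through step 1 (drive(t3,depot,portA)): drop {truck_at(t3,portA)}, keep {truck_at(t1,whs1)}, require {truck_at(t3,depot)}
    → {truck_at(t1,whs1), truck_at(t3,depot)}

== RESULT ==
["truck_at(t1,whs1)", "truck_at(t3,depot)"]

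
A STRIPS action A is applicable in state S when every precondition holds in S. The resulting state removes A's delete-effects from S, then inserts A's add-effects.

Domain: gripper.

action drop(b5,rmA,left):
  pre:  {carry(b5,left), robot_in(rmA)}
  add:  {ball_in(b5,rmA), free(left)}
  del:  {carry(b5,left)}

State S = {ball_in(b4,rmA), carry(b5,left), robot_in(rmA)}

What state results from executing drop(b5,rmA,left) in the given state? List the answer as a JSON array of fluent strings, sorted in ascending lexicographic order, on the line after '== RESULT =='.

Compute (S \ del) ∪ add:
  pre ⊆ S: {carry(b5,left), robot_in(rmA)} ⊆ S  — applicable
  S \ del = {ball_in(b4,rmA), robot_in(rmA)}
  ∪ add   = {ball_in(b4,rmA), ball_in(b5,rmA), free(left), robot_in(rmA)}

== RESULT ==
["ball_in(b4,rmA)", "ball_in(b5,rmA)", "free(left)", "robot_in(rmA)"]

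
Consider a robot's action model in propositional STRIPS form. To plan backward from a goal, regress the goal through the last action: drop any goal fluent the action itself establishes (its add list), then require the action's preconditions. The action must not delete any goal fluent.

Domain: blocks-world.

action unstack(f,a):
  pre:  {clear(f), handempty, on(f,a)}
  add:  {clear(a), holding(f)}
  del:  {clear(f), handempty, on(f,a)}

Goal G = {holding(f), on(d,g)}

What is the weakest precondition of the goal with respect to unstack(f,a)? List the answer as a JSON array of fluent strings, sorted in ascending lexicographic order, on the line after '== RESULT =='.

Compute (G \ add) ∪ pre:
  G ∩ del = {}  (empty — regression defined)
  G \ add = {holding(f), on(d,g)} \ {clear(a), holding(f)} = {on(d,g)}
  ∪ pre   = {on(d,g)} ∪ {clear(f), handempty, on(f,a)}
          = {clear(f), handempty, on(d,g), on(f,a)}

== RESULT ==
["clear(f)", "handempty", "on(d,g)", "on(f,a)"]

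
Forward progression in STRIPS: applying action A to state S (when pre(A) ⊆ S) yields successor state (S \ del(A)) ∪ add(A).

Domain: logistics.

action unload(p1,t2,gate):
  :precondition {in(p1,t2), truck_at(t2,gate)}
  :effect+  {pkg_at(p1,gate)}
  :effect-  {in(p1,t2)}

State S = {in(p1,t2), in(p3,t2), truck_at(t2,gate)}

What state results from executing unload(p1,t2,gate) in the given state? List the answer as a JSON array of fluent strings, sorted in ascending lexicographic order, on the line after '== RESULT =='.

Compute (S \ del) ∪ add:
  pre ⊆ S: {in(p1,t2), truck_at(t2,gate)} ⊆ S  — applicable
  S \ del = {in(p3,t2), truck_at(t2,gate)}
  ∪ add   = {in(p3,t2), pkg_at(p1,gate), truck_at(t2,gate)}

== RESULT ==
["in(p3,t2)", "pkg_at(p1,gate)", "truck_at(t2,gate)"]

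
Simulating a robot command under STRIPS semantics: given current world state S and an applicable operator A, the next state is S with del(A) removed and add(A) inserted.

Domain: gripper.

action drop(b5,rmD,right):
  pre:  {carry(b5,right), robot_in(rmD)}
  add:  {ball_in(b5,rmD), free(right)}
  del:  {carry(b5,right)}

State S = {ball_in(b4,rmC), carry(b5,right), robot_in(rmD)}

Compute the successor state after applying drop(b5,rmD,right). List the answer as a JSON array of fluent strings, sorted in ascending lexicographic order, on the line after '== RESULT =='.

Compute (S \ del) ∪ add:
  pre ⊆ S: {carry(b5,right), robot_in(rmD)} ⊆ S  — applicable
  S \ del = {ball_in(b4,rmC), robot_in(rmD)}
  ∪ add   = {ball_in(b4,rmC), ball_in(b5,rmD), free(right), robot_in(rmD)}

== RESULT ==
["ball_in(b4,rmC)", "ball_in(b5,rmD)", "free(right)", "robot_in(rmD)"]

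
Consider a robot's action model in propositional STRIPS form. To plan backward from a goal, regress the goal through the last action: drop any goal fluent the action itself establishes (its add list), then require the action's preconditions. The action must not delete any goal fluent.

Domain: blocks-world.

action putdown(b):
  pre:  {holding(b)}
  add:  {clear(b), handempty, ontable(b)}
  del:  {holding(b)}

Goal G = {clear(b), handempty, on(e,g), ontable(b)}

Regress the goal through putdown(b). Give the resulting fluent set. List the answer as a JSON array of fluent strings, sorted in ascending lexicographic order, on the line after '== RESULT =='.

Regress:
  G ∩ del = {}  (empty — regression defined)
  G \ add = {clear(b), handempty, on(e,g), ontable(b)} \ {clear(b), handempty, ontable(b)} = {on(e,g)}
  ∪ pre   = {on(e,g)} ∪ {holding(b)}
          = {holding(b), on(e,g)}

== RESULT ==
["holding(b)", "on(e,g)"]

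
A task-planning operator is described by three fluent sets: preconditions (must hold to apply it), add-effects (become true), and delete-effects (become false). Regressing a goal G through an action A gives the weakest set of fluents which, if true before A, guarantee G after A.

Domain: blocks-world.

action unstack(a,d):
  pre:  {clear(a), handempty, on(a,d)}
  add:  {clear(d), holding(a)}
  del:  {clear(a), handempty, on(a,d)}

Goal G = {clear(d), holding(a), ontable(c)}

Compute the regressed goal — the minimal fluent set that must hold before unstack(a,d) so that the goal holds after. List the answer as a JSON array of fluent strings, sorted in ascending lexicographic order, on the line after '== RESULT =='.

Compute (G \ add) ∪ pre:
  G ∩ del = {}  (empty — regression defined)
  G \ add = {clear(d), holding(a), ontable(c)} \ {clear(d), holding(a)} = {ontable(c)}
  ∪ pre   = {ontable(c)} ∪ {clear(a), handempty, on(a,d)}
          = {clear(a), handempty, on(a,d), ontable(c)}

== RESULT ==
["clear(a)", "handempty", "on(a,d)", "ontable(c)"]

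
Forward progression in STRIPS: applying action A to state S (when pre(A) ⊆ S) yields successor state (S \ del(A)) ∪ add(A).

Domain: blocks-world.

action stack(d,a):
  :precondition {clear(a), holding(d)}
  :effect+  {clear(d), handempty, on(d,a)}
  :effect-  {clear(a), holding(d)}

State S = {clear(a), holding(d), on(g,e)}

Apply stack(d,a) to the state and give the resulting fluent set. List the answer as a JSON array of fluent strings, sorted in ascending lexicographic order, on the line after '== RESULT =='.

Progress:
  pre ⊆ S: {clear(a), holding(d)} ⊆ S  — applicable
  S \ del = {on(g,e)}
  ∪ add   = {clear(d), handempty, on(d,a), on(g,e)}

== RESULT ==
["clear(d)", "handempty", "on(d,a)", "on(g,e)"]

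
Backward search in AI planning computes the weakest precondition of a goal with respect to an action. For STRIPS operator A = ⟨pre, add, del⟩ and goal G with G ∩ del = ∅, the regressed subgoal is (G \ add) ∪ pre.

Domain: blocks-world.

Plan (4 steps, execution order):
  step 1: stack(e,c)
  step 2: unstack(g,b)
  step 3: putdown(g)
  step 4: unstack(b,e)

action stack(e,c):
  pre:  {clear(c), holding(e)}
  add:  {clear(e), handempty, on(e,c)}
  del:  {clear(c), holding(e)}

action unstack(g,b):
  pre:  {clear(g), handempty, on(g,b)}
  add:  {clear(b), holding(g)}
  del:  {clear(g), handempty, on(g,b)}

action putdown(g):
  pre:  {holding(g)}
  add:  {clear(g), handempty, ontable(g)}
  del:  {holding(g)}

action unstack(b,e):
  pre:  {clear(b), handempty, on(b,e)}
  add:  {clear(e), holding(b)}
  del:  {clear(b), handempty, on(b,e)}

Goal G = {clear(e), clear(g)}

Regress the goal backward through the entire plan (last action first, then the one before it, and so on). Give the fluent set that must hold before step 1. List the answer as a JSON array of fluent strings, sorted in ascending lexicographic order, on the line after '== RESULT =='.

Work backward from the goal:
  through step 4 (unstack(b,e)): drop {clear(e)}, keep {clear(g)}, require {clear(b), handempty, on(b,e)}
    → {clear(b), clear(g), handempty, on(b,e)}
  through step 3 (putdown(g)): drop {clear(g), handempty}, keep {clear(b), on(b,e)}, require {holding(g)}
    → {clear(b), holding(g), on(b,e)}
  through step 2 (unstack(g,b)): drop {clear(b), holding(g)}, keep {on(b,e)}, require {clear(g), handempty, on(g,b)}
    → {clear(g), handempty, on(b,e), on(g,b)}
  through step 1 (stack(e,c)): drop {handempty}, keep {clear(g), on(b,e), on(g,b)}, require {clear(c), holding(e)}
    → {clear(c), clear(g), holding(e), on(b,e), on(g,b)}

== RESULT ==
["clear(c)", "clear(g)", "holding(e)", "on(b,e)", "on(g,b)"]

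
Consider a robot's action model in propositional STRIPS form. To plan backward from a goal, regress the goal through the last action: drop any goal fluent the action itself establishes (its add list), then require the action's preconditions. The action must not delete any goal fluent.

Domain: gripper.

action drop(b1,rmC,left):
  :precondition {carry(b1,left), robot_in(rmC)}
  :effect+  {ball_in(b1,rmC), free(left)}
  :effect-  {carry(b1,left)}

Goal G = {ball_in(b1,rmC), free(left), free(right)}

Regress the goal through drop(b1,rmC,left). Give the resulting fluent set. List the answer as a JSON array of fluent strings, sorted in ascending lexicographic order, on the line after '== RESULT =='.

Compute (G \ add) ∪ pre:
  G ∩ del = {}  (empty — regression defined)
  G \ add = {ball_in(b1,rmC), free(left), free(right)} \ {ball_in(b1,rmC), free(left)} = {free(right)}
  ∪ pre   = {free(right)} ∪ {carry(b1,left), robot_in(rmC)}
          = {carry(b1,left), free(right), robot_in(rmC)}

== RESULT ==
["carry(b1,left)", "free(right)", "robot_in(rmC)"]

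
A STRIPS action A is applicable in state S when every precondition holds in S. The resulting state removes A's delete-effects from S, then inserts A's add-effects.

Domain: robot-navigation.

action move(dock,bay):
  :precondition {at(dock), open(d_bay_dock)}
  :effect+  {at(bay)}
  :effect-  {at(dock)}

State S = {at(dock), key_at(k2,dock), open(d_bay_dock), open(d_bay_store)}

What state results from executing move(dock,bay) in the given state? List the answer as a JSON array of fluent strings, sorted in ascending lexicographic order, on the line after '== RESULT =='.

Progress:
  pre ⊆ S: {at(dock), open(d_bay_dock)} ⊆ S  — applicable
  S \ del = {key_at(k2,dock), open(d_bay_dock), open(d_bay_store)}
  ∪ add   = {at(bay), key_at(k2,dock), open(d_bay_dock), open(d_bay_store)}

== RESULT ==
["at(bay)", "key_at(k2,dock)", "open(d_bay_dock)", "open(d_bay_store)"]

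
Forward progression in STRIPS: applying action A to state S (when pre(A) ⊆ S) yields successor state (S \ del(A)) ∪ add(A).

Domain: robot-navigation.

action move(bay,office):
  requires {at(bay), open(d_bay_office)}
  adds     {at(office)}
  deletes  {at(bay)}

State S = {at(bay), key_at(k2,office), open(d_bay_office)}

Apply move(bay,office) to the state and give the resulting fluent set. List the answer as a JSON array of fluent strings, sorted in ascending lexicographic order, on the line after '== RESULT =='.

Compute (S \ del) ∪ add:
  pre ⊆ S: {at(bay), open(d_bay_office)} ⊆ S  — applicable
  S \ del = {key_at(k2,office), open(d_bay_office)}
  ∪ add   = {at(office), key_at(k2,office), open(d_bay_office)}

== RESULT ==
["at(office)", "key_at(k2,office)", "open(d_bay_office)"]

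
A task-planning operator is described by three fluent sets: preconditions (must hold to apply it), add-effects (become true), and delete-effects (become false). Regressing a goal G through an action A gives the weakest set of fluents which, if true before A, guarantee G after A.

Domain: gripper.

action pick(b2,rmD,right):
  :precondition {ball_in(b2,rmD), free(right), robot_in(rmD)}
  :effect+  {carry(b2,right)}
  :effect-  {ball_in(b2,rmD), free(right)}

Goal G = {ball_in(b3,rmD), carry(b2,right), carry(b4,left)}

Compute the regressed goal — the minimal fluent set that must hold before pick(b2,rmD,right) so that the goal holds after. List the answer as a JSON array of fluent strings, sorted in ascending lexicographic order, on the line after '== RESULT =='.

Compute (G \ add) ∪ pre:
  G ∩ del = {}  (empty — regression defined)
  G \ add = {ball_in(b3,rmD), carry(b2,right), carry(b4,left)} \ {carry(b2,right)} = {ball_in(b3,rmD), carry(b4,left)}
  ∪ pre   = {ball_in(b3,rmD), carry(b4,left)} ∪ {ball_in(b2,rmD), free(right), robot_in(rmD)}
          = {ball_in(b2,rmD), ball_in(b3,rmD), carry(b4,left), free(right), robot_in(rmD)}

== RESULT ==
["ball_in(b2,rmD)", "ball_in(b3,rmD)", "carry(b4,left)", "free(right)", "robot_in(rmD)"]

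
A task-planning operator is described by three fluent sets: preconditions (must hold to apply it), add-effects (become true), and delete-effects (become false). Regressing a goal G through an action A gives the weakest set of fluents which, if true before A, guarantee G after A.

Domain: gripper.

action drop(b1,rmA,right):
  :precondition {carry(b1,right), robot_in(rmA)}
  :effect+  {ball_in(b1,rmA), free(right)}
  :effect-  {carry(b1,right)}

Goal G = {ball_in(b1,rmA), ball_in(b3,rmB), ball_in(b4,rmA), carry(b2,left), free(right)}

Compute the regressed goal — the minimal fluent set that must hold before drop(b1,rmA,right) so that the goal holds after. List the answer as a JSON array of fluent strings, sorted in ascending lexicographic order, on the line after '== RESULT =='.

Regress:
  G ∩ del = {}  (empty — regression defined)
  G \ add = {ball_in(b1,rmA), ball_in(b3,rmB), ball_in(b4,rmA), carry(b2,left), free(right)} \ {ball_in(b1,rmA), free(right)} = {ball_in(b3,rmB), ball_in(b4,rmA), carry(b2,left)}
  ∪ pre   = {ball_in(b3,rmB), ball_in(b4,rmA), carry(b2,left)} ∪ {carry(b1,right), robot_in(rmA)}
          = {ball_in(b3,rmB), ball_in(b4,rmA), carry(b1,right), carry(b2,left), robot_in(rmA)}

== RESULT ==
["ball_in(b3,rmB)", "ball_in(b4,rmA)", "carry(b1,right)", "carry(b2,left)", "robot_in(rmA)"]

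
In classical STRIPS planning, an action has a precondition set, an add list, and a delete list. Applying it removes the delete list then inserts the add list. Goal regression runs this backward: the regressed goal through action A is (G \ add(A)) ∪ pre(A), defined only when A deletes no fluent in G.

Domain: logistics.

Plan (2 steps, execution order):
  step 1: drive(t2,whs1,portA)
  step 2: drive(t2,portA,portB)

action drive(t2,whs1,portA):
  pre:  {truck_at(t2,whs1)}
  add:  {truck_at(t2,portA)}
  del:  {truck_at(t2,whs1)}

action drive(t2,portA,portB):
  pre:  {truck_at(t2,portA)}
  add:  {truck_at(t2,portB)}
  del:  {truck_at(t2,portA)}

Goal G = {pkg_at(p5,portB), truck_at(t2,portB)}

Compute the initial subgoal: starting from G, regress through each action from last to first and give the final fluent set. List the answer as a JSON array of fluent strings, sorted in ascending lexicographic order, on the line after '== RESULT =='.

Work backward from the goal:
  through step 2 (drive(t2,portA,portB)): drop {truck_at(t2,portB)}, keep {pkg_at(p5,portB)}, require {truck_at(t2,portA)}
    → {pkg_at(p5,portB), truck_at(t2,portA)}
  through step 1 (drive(t2,whs1,portA)): drop {truck_at(t2,portA)}, keep {pkg_at(p5,portB)}, require {truck_at(t2,whs1)}
    → {pkg_at(p5,portB), truck_at(t2,whs1)}

== RESULT ==
["pkg_at(p5,portB)", "truck_at(t2,whs1)"]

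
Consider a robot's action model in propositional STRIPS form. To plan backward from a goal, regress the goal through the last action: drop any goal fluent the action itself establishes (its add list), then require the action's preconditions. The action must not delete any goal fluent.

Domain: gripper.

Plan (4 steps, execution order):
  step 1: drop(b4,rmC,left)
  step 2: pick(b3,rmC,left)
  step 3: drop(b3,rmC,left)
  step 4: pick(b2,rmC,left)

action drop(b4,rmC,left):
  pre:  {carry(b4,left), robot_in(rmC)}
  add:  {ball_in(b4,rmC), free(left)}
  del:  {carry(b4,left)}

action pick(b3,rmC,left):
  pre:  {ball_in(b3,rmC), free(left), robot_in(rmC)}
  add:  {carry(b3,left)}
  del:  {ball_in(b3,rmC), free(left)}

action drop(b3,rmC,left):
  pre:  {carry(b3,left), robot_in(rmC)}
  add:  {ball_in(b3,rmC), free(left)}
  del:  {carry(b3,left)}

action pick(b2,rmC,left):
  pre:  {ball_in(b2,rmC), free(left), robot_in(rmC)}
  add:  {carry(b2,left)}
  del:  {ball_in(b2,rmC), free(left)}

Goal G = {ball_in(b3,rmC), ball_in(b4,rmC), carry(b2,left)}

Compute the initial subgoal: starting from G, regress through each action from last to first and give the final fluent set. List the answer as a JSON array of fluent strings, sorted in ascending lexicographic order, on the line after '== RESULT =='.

Regress step by step:
  through step 4 (pick(b2,rmC,left)): drop {carry(b2,left)}, keep {ball_in(b3,rmC), ball_in(b4,rmC)}, require {ball_in(b2,rmC), free(left), robot_in(rmC)}
    → {ball_in(b2,rmC), ball_in(b3,rmC), ball_in(b4,rmC), free(left), robot_in(rmC)}
  through step 3 (drop(b3,rmC,left)): drop {ball_in(b3,rmC), free(left)}, keep {ball_in(b2,rmC), ball_in(b4,rmC), robot_in(rmC)}, require {carry(b3,left), robot_in(rmC)}
    → {ball_in(b2,rmC), ball_in(b4,rmC), carry(b3,left), robot_in(rmC)}
  through step 2 (pick(b3,rmC,left)): drop {carry(b3,left)}, keep {ball_in(b2,rmC), ball_in(b4,rmC), robot_in(rmC)}, require {ball_in(b3,rmC), free(left), robot_in(rmC)}
    → {ball_in(b2,rmC), ball_in(b3,rmC), ball_in(b4,rmC), free(left), robot_in(rmC)}
  through step 1 (drop(b4,rmC,left)): drop {ball_in(b4,rmC), free(left)}, keep {ball_in(b2,rmC), ball_in(b3,rmC), robot_in(rmC)}, require {carry(b4,left), robot_in(rmC)}
    → {ball_in(b2,rmC), ball_in(b3,rmC), carry(b4,left), robot_in(rmC)}

== RESULT ==
["ball_in(b2,rmC)", "ball_in(b3,rmC)", "carry(b4,left)", "robot_in(rmC)"]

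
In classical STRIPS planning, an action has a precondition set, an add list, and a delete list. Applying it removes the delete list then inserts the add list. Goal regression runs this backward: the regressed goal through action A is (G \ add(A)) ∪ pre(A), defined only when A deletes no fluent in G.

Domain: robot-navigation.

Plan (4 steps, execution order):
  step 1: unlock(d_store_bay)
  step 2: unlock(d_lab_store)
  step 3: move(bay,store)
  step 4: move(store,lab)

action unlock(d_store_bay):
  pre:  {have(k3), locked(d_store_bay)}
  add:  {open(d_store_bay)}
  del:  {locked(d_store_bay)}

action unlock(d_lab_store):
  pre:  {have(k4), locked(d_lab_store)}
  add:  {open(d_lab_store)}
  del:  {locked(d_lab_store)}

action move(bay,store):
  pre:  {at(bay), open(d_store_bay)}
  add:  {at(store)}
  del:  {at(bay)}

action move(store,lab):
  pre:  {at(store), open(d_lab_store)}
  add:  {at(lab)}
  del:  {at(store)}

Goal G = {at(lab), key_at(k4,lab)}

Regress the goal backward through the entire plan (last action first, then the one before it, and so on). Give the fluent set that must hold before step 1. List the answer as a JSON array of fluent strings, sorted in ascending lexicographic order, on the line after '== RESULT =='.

Work backward from the goal:
  through step 4 (move(store,lab)): drop {at(lab)}, keep {key_at(k4,lab)}, require {at(store), open(d_lab_store)}
    → {at(store), key_at(k4,lab), open(d_lab_store)}
  through step 3 (move(bay,store)): drop {at(store)}, keep {key_at(k4,lab), open(d_lab_store)}, require {at(bay), open(d_store_bay)}
    → {at(bay), key_at(k4,lab), open(d_lab_store), open(d_store_bay)}
  through step 2 (unlock(d_lab_store)): drop {open(d_lab_store)}, keep {at(bay), key_at(k4,lab), open(d_store_bay)}, require {have(k4), locked(d_lab_store)}
    → {at(bay), have(k4), key_at(k4,lab), locked(d_lab_store), open(d_store_bay)}
  through step 1 (unlock(d_store_bay)): drop {open(d_store_bay)}, keep {at(bay), have(k4), key_at(k4,lab), locked(d_lab_store)}, require {have(k3), locked(d_store_bay)}
    → {at(bay), have(k3), have(k4), key_at(k4,lab), locked(d_lab_store), locked(d_store_bay)}

== RESULT ==
["at(bay)", "have(k3)", "have(k4)", "key_at(k4,lab)", "locked(d_lab_store)", "locked(d_store_bay)"]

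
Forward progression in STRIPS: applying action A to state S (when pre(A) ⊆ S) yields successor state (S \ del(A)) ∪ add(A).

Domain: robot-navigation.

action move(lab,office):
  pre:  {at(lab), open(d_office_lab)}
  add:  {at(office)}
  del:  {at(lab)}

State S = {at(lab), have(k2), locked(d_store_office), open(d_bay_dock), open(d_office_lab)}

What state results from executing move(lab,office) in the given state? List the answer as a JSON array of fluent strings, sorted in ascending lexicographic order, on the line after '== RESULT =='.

Progress:
  pre ⊆ S: {at(lab), open(d_office_lab)} ⊆ S  — applicable
  S \ del = {have(k2), locked(d_store_office), open(d_bay_dock), open(d_office_lab)}
  ∪ add   = {at(office), have(k2), locked(d_store_office), open(d_bay_dock), open(d_office_lab)}

== RESULT ==
["at(office)", "have(k2)", "locked(d_store_office)", "open(d_bay_dock)", "open(d_office_lab)"]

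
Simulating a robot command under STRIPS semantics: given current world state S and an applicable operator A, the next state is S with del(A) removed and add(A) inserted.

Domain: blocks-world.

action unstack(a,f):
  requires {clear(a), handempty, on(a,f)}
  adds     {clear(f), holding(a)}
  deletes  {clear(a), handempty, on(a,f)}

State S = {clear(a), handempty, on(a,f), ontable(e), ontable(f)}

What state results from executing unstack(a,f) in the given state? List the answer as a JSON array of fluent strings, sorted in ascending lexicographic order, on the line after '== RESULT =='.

Compute (S \ del) ∪ add:
  pre ⊆ S: {clear(a), handempty, on(a,f)} ⊆ S  — applicable
  S \ del = {ontable(e), ontable(f)}
  ∪ add   = {clear(f), holding(a), ontable(e), ontable(f)}

== RESULT ==
["clear(f)", "holding(a)", "ontable(e)", "ontable(f)"]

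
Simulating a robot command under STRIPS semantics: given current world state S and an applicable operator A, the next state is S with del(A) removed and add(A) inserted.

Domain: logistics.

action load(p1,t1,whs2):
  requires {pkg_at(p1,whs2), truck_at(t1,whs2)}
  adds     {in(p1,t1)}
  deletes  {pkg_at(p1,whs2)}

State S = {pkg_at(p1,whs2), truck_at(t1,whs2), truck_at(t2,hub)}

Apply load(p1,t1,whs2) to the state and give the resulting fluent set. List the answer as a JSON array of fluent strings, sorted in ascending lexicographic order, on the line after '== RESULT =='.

Progress:
  pre ⊆ S: {pkg_at(p1,whs2), truck_at(t1,whs2)} ⊆ S  — applicable
  S \ del = {truck_at(t1,whs2), truck_at(t2,hub)}
  ∪ add   = {in(p1,t1), truck_at(t1,whs2), truck_at(t2,hub)}

== RESULT ==
["in(p1,t1)", "truck_at(t1,whs2)", "truck_at(t2,hub)"]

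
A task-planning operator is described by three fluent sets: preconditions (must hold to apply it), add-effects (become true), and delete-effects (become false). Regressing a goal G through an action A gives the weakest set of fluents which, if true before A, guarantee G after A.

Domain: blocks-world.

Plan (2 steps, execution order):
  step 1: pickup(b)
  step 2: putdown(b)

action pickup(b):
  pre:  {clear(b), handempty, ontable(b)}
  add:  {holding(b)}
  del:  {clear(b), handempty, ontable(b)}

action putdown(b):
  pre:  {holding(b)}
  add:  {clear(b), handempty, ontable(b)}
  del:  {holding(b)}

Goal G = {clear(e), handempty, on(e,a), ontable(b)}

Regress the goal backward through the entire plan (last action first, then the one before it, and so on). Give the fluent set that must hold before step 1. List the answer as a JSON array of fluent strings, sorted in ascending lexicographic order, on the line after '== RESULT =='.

Regress step by step:
  through step 2 (putdown(b)): drop {handempty, ontable(b)}, keep {clear(e), on(e,a)}, require {holding(b)}
    → {clear(e), holding(b), on(e,a)}
  through step 1 (pickup(b)): drop {holding(b)}, keep {clear(e), on(e,a)}, require {clear(b), handempty, ontable(b)}
    → {clear(b), clear(e), handempty, on(e,a), ontable(b)}

== RESULT ==
["clear(b)", "clear(e)", "handempty", "on(e,a)", "ontable(b)"]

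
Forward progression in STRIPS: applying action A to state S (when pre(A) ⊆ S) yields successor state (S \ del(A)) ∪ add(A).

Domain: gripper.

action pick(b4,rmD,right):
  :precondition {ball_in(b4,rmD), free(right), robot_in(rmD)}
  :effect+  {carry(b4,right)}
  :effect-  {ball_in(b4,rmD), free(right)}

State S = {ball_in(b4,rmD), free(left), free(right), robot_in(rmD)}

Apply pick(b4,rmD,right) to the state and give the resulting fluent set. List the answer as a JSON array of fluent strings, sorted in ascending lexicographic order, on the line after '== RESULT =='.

Compute (S \ del) ∪ add:
  pre ⊆ S: {ball_in(b4,rmD), free(right), robot_in(rmD)} ⊆ S  — applicable
  S \ del = {free(left), robot_in(rmD)}
  ∪ add   = {carry(b4,right), free(left), robot_in(rmD)}

== RESULT ==
["carry(b4,right)", "free(left)", "robot_in(rmD)"]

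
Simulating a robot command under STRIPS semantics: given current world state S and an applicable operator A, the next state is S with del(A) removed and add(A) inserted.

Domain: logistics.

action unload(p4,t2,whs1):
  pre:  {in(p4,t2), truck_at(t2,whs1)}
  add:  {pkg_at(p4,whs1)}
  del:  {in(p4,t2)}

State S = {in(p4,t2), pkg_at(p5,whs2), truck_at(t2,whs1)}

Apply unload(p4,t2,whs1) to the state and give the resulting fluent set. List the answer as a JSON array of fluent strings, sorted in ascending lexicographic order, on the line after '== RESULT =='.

Compute (S \ del) ∪ add:
  pre ⊆ S: {in(p4,t2), truck_at(t2,whs1)} ⊆ S  — applicable
  S \ del = {pkg_at(p5,whs2), truck_at(t2,whs1)}
  ∪ add   = {pkg_at(p4,whs1), pkg_at(p5,whs2), truck_at(t2,whs1)}

== RESULT ==
["pkg_at(p4,whs1)", "pkg_at(p5,whs2)", "truck_at(t2,whs1)"]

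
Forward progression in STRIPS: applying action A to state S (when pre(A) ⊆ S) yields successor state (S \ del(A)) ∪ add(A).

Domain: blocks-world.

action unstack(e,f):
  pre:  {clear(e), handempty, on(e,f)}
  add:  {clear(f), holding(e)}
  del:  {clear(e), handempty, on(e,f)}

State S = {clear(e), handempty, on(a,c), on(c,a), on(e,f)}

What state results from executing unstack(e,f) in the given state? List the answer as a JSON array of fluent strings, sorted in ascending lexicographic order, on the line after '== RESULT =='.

Compute (S \ del) ∪ add:
  pre ⊆ S: {clear(e), handempty, on(e,f)} ⊆ S  — applicable
  S \ del = {on(a,c), on(c,a)}
  ∪ add   = {clear(f), holding(e), on(a,c), on(c,a)}

== RESULT ==
["clear(f)", "holding(e)", "on(a,c)", "on(c,a)"]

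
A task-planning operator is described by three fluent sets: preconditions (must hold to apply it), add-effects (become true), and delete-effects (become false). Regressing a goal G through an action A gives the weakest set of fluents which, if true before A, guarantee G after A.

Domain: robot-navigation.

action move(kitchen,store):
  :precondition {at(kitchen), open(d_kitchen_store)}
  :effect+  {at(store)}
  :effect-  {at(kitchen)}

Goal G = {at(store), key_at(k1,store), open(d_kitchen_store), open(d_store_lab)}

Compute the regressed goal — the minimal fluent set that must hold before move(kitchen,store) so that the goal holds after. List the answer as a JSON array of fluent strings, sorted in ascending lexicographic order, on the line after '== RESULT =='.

Compute (G \ add) ∪ pre:
  G ∩ del = {}  (empty — regression defined)
  G \ add = {at(store), key_at(k1,store), open(d_kitchen_store), open(d_store_lab)} \ {at(store)} = {key_at(k1,store), open(d_kitchen_store), open(d_store_lab)}
  ∪ pre   = {key_at(k1,store), open(d_kitchen_store), open(d_store_lab)} ∪ {at(kitchen), open(d_kitchen_store)}
          = {at(kitchen), key_at(k1,store), open(d_kitchen_store), open(d_store_lab)}

== RESULT ==
["at(kitchen)", "key_at(k1,store)", "open(d_kitchen_store)", "open(d_store_lab)"]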